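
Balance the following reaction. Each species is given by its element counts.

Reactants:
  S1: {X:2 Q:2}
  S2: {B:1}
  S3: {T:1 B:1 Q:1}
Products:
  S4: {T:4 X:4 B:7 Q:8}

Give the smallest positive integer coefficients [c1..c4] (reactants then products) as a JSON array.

Coefficients: [2, 3, 4, 1]

T: 2·0+3·0+4·1 = 4 | 1·4 = 4
X: 2·2+3·0+4·0 = 4 | 1·4 = 4
B: 2·0+3·1+4·1 = 7 | 1·7 = 7
Q: 2·2+3·0+4·1 = 8 | 1·8 = 8
gcd(2,3,4,1) = 1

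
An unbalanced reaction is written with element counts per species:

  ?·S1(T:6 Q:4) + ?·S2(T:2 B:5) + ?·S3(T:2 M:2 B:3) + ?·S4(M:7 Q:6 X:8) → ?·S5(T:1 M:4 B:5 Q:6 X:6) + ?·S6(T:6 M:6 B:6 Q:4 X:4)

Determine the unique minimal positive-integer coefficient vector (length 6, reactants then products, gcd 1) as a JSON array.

Coefficients: [2, 5, 5, 4, 2, 5]

T: 2·6+5·2+5·2+4·0 = 32 | 2·1+5·6 = 32
M: 2·0+5·0+5·2+4·7 = 38 | 2·4+5·6 = 38
B: 2·0+5·5+5·3+4·0 = 40 | 2·5+5·6 = 40
Q: 2·4+5·0+5·0+4·6 = 32 | 2·6+5·4 = 32
X: 2·0+5·0+5·0+4·8 = 32 | 2·6+5·4 = 32
gcd(2,5,5,4,2,5) = 1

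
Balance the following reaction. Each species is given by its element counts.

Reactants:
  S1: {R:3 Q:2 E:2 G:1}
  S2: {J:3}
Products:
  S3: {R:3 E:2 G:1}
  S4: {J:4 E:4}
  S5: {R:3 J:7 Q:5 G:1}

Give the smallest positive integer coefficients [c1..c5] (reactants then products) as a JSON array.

R: 5·3+6·0 = 15 | 3·3+1·0+2·3 = 15
J: 5·0+6·3 = 18 | 3·0+1·4+2·7 = 18
Q: 5·2+6·0 = 10 | 3·0+1·0+2·5 = 10
E: 5·2+6·0 = 10 | 3·2+1·4+2·0 = 10
G: 5·1+6·0 = 5 | 3·1+1·0+2·1 = 5
gcd(5,6,3,1,2) = 1

Coefficients: [5, 6, 3, 1, 2]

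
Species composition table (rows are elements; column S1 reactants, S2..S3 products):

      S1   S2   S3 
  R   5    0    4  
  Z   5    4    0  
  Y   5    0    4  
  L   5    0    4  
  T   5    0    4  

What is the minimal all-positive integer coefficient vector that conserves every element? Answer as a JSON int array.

Coefficients: [4, 5, 5]

R: 4·5 = 20 | 5·0+5·4 = 20
Z: 4·5 = 20 | 5·4+5·0 = 20
Y: 4·5 = 20 | 5·0+5·4 = 20
L: 4·5 = 20 | 5·0+5·4 = 20
T: 4·5 = 20 | 5·0+5·4 = 20
gcd(4,5,5) = 1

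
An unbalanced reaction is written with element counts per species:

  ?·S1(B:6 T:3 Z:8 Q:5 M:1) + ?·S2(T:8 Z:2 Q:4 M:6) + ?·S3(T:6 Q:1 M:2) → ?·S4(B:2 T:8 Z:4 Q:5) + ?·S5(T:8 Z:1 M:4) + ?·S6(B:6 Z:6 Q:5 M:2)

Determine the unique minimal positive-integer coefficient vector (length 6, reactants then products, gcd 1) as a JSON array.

B: 4·6+1·0+6·0 = 24 | 3·2+4·0+3·6 = 24
T: 4·3+1·8+6·6 = 56 | 3·8+4·8+3·0 = 56
Z: 4·8+1·2+6·0 = 34 | 3·4+4·1+3·6 = 34
Q: 4·5+1·4+6·1 = 30 | 3·5+4·0+3·5 = 30
M: 4·1+1·6+6·2 = 22 | 3·0+4·4+3·2 = 22
gcd(4,1,6,3,4,3) = 1

Coefficients: [4, 1, 6, 3, 4, 3]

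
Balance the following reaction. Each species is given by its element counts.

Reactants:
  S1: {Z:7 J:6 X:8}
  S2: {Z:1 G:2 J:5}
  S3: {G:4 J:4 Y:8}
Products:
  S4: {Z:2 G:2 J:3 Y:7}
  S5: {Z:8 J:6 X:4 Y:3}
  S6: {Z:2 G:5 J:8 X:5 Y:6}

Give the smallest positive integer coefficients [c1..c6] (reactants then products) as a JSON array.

Z: 3·7+1·1+6·0 = 22 | 3·2+1·8+4·2 = 22
G: 3·0+1·2+6·4 = 26 | 3·2+1·0+4·5 = 26
J: 3·6+1·5+6·4 = 47 | 3·3+1·6+4·8 = 47
X: 3·8+1·0+6·0 = 24 | 3·0+1·4+4·5 = 24
Y: 3·0+1·0+6·8 = 48 | 3·7+1·3+4·6 = 48
gcd(3,1,6,3,1,4) = 1

Coefficients: [3, 1, 6, 3, 1, 4]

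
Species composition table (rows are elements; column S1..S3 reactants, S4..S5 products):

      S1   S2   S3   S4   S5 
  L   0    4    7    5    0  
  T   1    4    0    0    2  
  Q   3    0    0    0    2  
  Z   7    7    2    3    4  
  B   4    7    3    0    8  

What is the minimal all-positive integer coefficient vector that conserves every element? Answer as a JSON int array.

L: 2·0+1·4+3·7 = 25 | 5·5+3·0 = 25
T: 2·1+1·4+3·0 = 6 | 5·0+3·2 = 6
Q: 2·3+1·0+3·0 = 6 | 5·0+3·2 = 6
Z: 2·7+1·7+3·2 = 27 | 5·3+3·4 = 27
B: 2·4+1·7+3·3 = 24 | 5·0+3·8 = 24
gcd(2,1,3,5,3) = 1

Coefficients: [2, 1, 3, 5, 3]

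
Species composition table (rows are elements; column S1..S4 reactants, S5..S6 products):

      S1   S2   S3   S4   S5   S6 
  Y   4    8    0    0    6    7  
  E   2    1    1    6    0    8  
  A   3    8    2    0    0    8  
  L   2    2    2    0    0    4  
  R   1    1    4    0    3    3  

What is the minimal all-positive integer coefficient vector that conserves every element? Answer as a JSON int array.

Y: 6·4+3·8+3·0+5·0 = 48 | 1·6+6·7 = 48
E: 6·2+3·1+3·1+5·6 = 48 | 1·0+6·8 = 48
A: 6·3+3·8+3·2+5·0 = 48 | 1·0+6·8 = 48
L: 6·2+3·2+3·2+5·0 = 24 | 1·0+6·4 = 24
R: 6·1+3·1+3·4+5·0 = 21 | 1·3+6·3 = 21
gcd(6,3,3,5,1,6) = 1

Coefficients: [6, 3, 3, 5, 1, 6]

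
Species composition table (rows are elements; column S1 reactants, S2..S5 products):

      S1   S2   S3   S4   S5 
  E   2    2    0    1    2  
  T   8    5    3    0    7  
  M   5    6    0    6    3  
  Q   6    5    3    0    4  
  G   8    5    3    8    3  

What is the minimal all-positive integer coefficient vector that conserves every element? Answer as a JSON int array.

Coefficients: [6, 1, 5, 2, 4]

E: 6·2 = 12 | 1·2+5·0+2·1+4·2 = 12
T: 6·8 = 48 | 1·5+5·3+2·0+4·7 = 48
M: 6·5 = 30 | 1·6+5·0+2·6+4·3 = 30
Q: 6·6 = 36 | 1·5+5·3+2·0+4·4 = 36
G: 6·8 = 48 | 1·5+5·3+2·8+4·3 = 48
gcd(6,1,5,2,4) = 1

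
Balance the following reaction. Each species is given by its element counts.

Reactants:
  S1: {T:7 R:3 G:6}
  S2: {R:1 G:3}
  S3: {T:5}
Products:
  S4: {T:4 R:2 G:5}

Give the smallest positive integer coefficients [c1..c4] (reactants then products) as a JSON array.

Coefficients: [1, 3, 1, 3]

T: 1·7+3·0+1·5 = 12 | 3·4 = 12
R: 1·3+3·1+1·0 = 6 | 3·2 = 6
G: 1·6+3·3+1·0 = 15 | 3·5 = 15
gcd(1,3,1,3) = 1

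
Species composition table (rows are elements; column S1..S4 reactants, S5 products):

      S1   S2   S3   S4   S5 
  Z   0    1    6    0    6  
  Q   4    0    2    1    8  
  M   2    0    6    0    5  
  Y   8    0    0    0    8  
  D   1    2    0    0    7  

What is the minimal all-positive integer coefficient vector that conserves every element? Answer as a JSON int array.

Z: 2·0+6·1+1·6+6·0 = 12 | 2·6 = 12
Q: 2·4+6·0+1·2+6·1 = 16 | 2·8 = 16
M: 2·2+6·0+1·6+6·0 = 10 | 2·5 = 10
Y: 2·8+6·0+1·0+6·0 = 16 | 2·8 = 16
D: 2·1+6·2+1·0+6·0 = 14 | 2·7 = 14
gcd(2,6,1,6,2) = 1

Coefficients: [2, 6, 1, 6, 2]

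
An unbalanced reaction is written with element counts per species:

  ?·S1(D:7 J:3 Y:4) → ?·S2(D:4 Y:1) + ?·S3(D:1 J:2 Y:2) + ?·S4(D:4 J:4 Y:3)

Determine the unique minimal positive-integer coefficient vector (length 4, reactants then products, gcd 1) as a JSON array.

Coefficients: [4, 5, 4, 1]

D: 4·7 = 28 | 5·4+4·1+1·4 = 28
J: 4·3 = 12 | 5·0+4·2+1·4 = 12
Y: 4·4 = 16 | 5·1+4·2+1·3 = 16
gcd(4,5,4,1) = 1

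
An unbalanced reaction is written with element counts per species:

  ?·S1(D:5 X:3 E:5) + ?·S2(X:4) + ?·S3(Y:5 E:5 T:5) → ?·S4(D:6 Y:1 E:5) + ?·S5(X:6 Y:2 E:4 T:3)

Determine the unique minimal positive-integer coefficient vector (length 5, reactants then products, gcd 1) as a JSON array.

D: 6·5+3·0+3·0 = 30 | 5·6+5·0 = 30
X: 6·3+3·4+3·0 = 30 | 5·0+5·6 = 30
Y: 6·0+3·0+3·5 = 15 | 5·1+5·2 = 15
E: 6·5+3·0+3·5 = 45 | 5·5+5·4 = 45
T: 6·0+3·0+3·5 = 15 | 5·0+5·3 = 15
gcd(6,3,3,5,5) = 1

Coefficients: [6, 3, 3, 5, 5]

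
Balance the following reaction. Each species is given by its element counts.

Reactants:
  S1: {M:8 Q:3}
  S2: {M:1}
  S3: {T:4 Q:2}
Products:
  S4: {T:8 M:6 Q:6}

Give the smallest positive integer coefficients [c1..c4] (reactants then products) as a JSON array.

T: 2·0+2·0+6·4 = 24 | 3·8 = 24
M: 2·8+2·1+6·0 = 18 | 3·6 = 18
Q: 2·3+2·0+6·2 = 18 | 3·6 = 18
gcd(2,2,6,3) = 1

Coefficients: [2, 2, 6, 3]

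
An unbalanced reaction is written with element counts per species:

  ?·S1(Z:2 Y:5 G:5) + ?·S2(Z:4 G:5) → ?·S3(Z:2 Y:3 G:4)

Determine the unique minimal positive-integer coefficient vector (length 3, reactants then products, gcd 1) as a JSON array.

Z: 3·2+1·4 = 10 | 5·2 = 10
Y: 3·5+1·0 = 15 | 5·3 = 15
G: 3·5+1·5 = 20 | 5·4 = 20
gcd(3,1,5) = 1

Coefficients: [3, 1, 5]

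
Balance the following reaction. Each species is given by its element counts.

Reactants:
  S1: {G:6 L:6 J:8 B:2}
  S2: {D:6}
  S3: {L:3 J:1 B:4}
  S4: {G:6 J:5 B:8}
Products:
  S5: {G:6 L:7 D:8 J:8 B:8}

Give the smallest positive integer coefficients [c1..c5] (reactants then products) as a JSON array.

G: 2·6+4·0+3·0+1·6 = 18 | 3·6 = 18
L: 2·6+4·0+3·3+1·0 = 21 | 3·7 = 21
D: 2·0+4·6+3·0+1·0 = 24 | 3·8 = 24
J: 2·8+4·0+3·1+1·5 = 24 | 3·8 = 24
B: 2·2+4·0+3·4+1·8 = 24 | 3·8 = 24
gcd(2,4,3,1,3) = 1

Coefficients: [2, 4, 3, 1, 3]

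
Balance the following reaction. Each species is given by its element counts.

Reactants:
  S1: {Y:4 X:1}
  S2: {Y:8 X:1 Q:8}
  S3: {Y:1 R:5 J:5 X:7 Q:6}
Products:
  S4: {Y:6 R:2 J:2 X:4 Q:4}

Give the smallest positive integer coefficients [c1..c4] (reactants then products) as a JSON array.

Coefficients: [5, 1, 2, 5]

Y: 5·4+1·8+2·1 = 30 | 5·6 = 30
R: 5·0+1·0+2·5 = 10 | 5·2 = 10
J: 5·0+1·0+2·5 = 10 | 5·2 = 10
X: 5·1+1·1+2·7 = 20 | 5·4 = 20
Q: 5·0+1·8+2·6 = 20 | 5·4 = 20
gcd(5,1,2,5) = 1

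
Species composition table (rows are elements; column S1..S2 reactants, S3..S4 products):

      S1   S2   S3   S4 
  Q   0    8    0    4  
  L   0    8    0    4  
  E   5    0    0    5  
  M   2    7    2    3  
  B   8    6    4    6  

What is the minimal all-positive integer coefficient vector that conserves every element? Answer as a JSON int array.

Q: 4·0+2·8 = 16 | 5·0+4·4 = 16
L: 4·0+2·8 = 16 | 5·0+4·4 = 16
E: 4·5+2·0 = 20 | 5·0+4·5 = 20
M: 4·2+2·7 = 22 | 5·2+4·3 = 22
B: 4·8+2·6 = 44 | 5·4+4·6 = 44
gcd(4,2,5,4) = 1

Coefficients: [4, 2, 5, 4]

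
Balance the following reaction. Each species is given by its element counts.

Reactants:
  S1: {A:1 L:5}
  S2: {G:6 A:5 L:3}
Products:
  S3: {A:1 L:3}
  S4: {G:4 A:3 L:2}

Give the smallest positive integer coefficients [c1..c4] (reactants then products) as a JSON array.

Coefficients: [3, 4, 5, 6]

G: 3·0+4·6 = 24 | 5·0+6·4 = 24
A: 3·1+4·5 = 23 | 5·1+6·3 = 23
L: 3·5+4·3 = 27 | 5·3+6·2 = 27
gcd(3,4,5,6) = 1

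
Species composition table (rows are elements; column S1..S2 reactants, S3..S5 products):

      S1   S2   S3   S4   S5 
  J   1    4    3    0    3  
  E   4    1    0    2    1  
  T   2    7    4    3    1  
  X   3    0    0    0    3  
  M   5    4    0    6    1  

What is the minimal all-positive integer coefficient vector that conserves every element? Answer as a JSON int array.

Coefficients: [1, 5, 6, 4, 1]

J: 1·1+5·4 = 21 | 6·3+4·0+1·3 = 21
E: 1·4+5·1 = 9 | 6·0+4·2+1·1 = 9
T: 1·2+5·7 = 37 | 6·4+4·3+1·1 = 37
X: 1·3+5·0 = 3 | 6·0+4·0+1·3 = 3
M: 1·5+5·4 = 25 | 6·0+4·6+1·1 = 25
gcd(1,5,6,4,1) = 1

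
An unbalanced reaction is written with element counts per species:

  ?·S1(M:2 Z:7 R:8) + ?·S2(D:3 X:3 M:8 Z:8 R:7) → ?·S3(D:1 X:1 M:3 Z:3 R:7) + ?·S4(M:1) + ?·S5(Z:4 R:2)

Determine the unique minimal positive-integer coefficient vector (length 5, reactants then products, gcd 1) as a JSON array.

D: 3·0+1·3 = 3 | 3·1+5·0+5·0 = 3
X: 3·0+1·3 = 3 | 3·1+5·0+5·0 = 3
M: 3·2+1·8 = 14 | 3·3+5·1+5·0 = 14
Z: 3·7+1·8 = 29 | 3·3+5·0+5·4 = 29
R: 3·8+1·7 = 31 | 3·7+5·0+5·2 = 31
gcd(3,1,3,5,5) = 1

Coefficients: [3, 1, 3, 5, 5]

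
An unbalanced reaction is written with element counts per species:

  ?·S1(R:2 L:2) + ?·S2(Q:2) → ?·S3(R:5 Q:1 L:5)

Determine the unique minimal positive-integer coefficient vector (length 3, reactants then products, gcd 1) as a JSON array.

R: 5·2+1·0 = 10 | 2·5 = 10
Q: 5·0+1·2 = 2 | 2·1 = 2
L: 5·2+1·0 = 10 | 2·5 = 10
gcd(5,1,2) = 1

Coefficients: [5, 1, 2]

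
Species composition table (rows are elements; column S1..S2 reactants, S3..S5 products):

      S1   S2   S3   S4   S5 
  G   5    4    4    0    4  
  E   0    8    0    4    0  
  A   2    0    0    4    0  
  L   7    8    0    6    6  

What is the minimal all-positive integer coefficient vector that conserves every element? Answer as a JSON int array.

Coefficients: [4, 1, 2, 2, 4]

G: 4·5+1·4 = 24 | 2·4+2·0+4·4 = 24
E: 4·0+1·8 = 8 | 2·0+2·4+4·0 = 8
A: 4·2+1·0 = 8 | 2·0+2·4+4·0 = 8
L: 4·7+1·8 = 36 | 2·0+2·6+4·6 = 36
gcd(4,1,2,2,4) = 1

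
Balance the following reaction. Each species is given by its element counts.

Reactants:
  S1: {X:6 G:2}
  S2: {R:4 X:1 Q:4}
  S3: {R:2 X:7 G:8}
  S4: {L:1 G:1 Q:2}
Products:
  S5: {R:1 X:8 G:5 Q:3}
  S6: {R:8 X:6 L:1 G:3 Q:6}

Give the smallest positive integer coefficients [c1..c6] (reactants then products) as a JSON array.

Coefficients: [5, 6, 2, 3, 4, 3]

R: 5·0+6·4+2·2+3·0 = 28 | 4·1+3·8 = 28
X: 5·6+6·1+2·7+3·0 = 50 | 4·8+3·6 = 50
L: 5·0+6·0+2·0+3·1 = 3 | 4·0+3·1 = 3
G: 5·2+6·0+2·8+3·1 = 29 | 4·5+3·3 = 29
Q: 5·0+6·4+2·0+3·2 = 30 | 4·3+3·6 = 30
gcd(5,6,2,3,4,3) = 1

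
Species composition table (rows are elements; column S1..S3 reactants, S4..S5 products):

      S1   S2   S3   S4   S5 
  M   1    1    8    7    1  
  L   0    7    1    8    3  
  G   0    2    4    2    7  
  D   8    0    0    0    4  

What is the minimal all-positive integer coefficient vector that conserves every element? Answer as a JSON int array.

M: 1·1+5·1+3·8 = 30 | 4·7+2·1 = 30
L: 1·0+5·7+3·1 = 38 | 4·8+2·3 = 38
G: 1·0+5·2+3·4 = 22 | 4·2+2·7 = 22
D: 1·8+5·0+3·0 = 8 | 4·0+2·4 = 8
gcd(1,5,3,4,2) = 1

Coefficients: [1, 5, 3, 4, 2]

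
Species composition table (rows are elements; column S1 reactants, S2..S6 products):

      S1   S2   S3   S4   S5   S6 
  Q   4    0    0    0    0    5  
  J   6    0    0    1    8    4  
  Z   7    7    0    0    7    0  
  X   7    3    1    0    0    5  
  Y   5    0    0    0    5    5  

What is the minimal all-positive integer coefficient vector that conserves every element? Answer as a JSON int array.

Coefficients: [5, 4, 3, 6, 1, 4]

Q: 5·4 = 20 | 4·0+3·0+6·0+1·0+4·5 = 20
J: 5·6 = 30 | 4·0+3·0+6·1+1·8+4·4 = 30
Z: 5·7 = 35 | 4·7+3·0+6·0+1·7+4·0 = 35
X: 5·7 = 35 | 4·3+3·1+6·0+1·0+4·5 = 35
Y: 5·5 = 25 | 4·0+3·0+6·0+1·5+4·5 = 25
gcd(5,4,3,6,1,4) = 1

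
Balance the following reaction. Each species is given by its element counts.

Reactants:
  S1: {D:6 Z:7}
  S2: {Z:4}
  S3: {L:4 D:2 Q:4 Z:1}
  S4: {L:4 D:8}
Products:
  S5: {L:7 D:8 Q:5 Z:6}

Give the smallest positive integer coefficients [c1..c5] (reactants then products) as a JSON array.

Coefficients: [1, 3, 5, 2, 4]

L: 1·0+3·0+5·4+2·4 = 28 | 4·7 = 28
D: 1·6+3·0+5·2+2·8 = 32 | 4·8 = 32
Q: 1·0+3·0+5·4+2·0 = 20 | 4·5 = 20
Z: 1·7+3·4+5·1+2·0 = 24 | 4·6 = 24
gcd(1,3,5,2,4) = 1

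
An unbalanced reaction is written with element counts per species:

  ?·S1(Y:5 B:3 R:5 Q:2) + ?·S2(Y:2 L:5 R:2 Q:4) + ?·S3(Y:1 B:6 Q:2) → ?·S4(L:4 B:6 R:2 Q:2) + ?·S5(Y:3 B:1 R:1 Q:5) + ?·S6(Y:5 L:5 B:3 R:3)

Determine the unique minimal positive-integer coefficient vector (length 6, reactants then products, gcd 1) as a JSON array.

Coefficients: [2, 6, 6, 5, 6, 2]

Y: 2·5+6·2+6·1 = 28 | 5·0+6·3+2·5 = 28
L: 2·0+6·5+6·0 = 30 | 5·4+6·0+2·5 = 30
B: 2·3+6·0+6·6 = 42 | 5·6+6·1+2·3 = 42
R: 2·5+6·2+6·0 = 22 | 5·2+6·1+2·3 = 22
Q: 2·2+6·4+6·2 = 40 | 5·2+6·5+2·0 = 40
gcd(2,6,6,5,6,2) = 1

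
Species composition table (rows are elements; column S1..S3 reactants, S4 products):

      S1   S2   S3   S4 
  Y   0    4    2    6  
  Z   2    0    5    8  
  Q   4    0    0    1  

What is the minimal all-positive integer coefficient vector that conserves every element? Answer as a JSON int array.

Coefficients: [1, 3, 6, 4]

Y: 1·0+3·4+6·2 = 24 | 4·6 = 24
Z: 1·2+3·0+6·5 = 32 | 4·8 = 32
Q: 1·4+3·0+6·0 = 4 | 4·1 = 4
gcd(1,3,6,4) = 1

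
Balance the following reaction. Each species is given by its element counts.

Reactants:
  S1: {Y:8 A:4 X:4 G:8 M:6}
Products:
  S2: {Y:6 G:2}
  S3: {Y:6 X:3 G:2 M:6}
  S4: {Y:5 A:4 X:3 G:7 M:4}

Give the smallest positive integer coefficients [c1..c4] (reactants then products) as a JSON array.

Y: 6·8 = 48 | 1·6+2·6+6·5 = 48
A: 6·4 = 24 | 1·0+2·0+6·4 = 24
X: 6·4 = 24 | 1·0+2·3+6·3 = 24
G: 6·8 = 48 | 1·2+2·2+6·7 = 48
M: 6·6 = 36 | 1·0+2·6+6·4 = 36
gcd(6,1,2,6) = 1

Coefficients: [6, 1, 2, 6]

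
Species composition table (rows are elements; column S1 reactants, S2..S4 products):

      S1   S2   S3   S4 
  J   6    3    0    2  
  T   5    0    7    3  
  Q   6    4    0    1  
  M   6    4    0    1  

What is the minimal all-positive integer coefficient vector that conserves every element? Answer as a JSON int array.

J: 5·6 = 30 | 6·3+1·0+6·2 = 30
T: 5·5 = 25 | 6·0+1·7+6·3 = 25
Q: 5·6 = 30 | 6·4+1·0+6·1 = 30
M: 5·6 = 30 | 6·4+1·0+6·1 = 30
gcd(5,6,1,6) = 1

Coefficients: [5, 6, 1, 6]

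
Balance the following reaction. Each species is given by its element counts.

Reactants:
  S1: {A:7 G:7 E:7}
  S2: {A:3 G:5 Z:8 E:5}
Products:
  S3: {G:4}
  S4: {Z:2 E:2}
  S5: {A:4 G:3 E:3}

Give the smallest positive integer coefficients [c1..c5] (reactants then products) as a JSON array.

A: 3·7+1·3 = 24 | 2·0+4·0+6·4 = 24
G: 3·7+1·5 = 26 | 2·4+4·0+6·3 = 26
Z: 3·0+1·8 = 8 | 2·0+4·2+6·0 = 8
E: 3·7+1·5 = 26 | 2·0+4·2+6·3 = 26
gcd(3,1,2,4,6) = 1

Coefficients: [3, 1, 2, 4, 6]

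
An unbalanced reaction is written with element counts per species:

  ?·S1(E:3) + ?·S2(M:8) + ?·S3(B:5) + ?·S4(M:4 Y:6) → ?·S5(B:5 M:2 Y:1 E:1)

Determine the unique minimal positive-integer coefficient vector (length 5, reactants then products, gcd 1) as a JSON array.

Coefficients: [2, 1, 6, 1, 6]

B: 2·0+1·0+6·5+1·0 = 30 | 6·5 = 30
M: 2·0+1·8+6·0+1·4 = 12 | 6·2 = 12
Y: 2·0+1·0+6·0+1·6 = 6 | 6·1 = 6
E: 2·3+1·0+6·0+1·0 = 6 | 6·1 = 6
gcd(2,1,6,1,6) = 1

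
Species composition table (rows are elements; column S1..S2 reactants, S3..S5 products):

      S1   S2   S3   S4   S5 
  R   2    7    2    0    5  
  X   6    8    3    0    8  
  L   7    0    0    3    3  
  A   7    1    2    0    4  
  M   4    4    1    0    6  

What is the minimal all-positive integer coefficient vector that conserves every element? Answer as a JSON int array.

Coefficients: [3, 3, 6, 4, 3]

R: 3·2+3·7 = 27 | 6·2+4·0+3·5 = 27
X: 3·6+3·8 = 42 | 6·3+4·0+3·8 = 42
L: 3·7+3·0 = 21 | 6·0+4·3+3·3 = 21
A: 3·7+3·1 = 24 | 6·2+4·0+3·4 = 24
M: 3·4+3·4 = 24 | 6·1+4·0+3·6 = 24
gcd(3,3,6,4,3) = 1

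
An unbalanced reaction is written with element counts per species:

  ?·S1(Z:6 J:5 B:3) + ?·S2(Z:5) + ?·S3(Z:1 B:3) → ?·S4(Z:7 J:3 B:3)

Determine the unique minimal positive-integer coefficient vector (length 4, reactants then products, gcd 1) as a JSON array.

Z: 3·6+3·5+2·1 = 35 | 5·7 = 35
J: 3·5+3·0+2·0 = 15 | 5·3 = 15
B: 3·3+3·0+2·3 = 15 | 5·3 = 15
gcd(3,3,2,5) = 1

Coefficients: [3, 3, 2, 5]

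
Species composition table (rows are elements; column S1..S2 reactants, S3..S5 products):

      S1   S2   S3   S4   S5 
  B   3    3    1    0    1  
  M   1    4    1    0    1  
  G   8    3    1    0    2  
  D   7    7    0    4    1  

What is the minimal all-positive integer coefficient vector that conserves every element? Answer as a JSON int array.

B: 1·3+2·3 = 9 | 4·1+4·0+5·1 = 9
M: 1·1+2·4 = 9 | 4·1+4·0+5·1 = 9
G: 1·8+2·3 = 14 | 4·1+4·0+5·2 = 14
D: 1·7+2·7 = 21 | 4·0+4·4+5·1 = 21
gcd(1,2,4,4,5) = 1

Coefficients: [1, 2, 4, 4, 5]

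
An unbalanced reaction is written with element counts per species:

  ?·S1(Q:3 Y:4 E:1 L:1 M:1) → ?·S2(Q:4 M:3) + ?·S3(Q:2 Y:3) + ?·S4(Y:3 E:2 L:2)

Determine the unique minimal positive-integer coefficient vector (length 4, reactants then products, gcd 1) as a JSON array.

Q: 6·3 = 18 | 2·4+5·2+3·0 = 18
Y: 6·4 = 24 | 2·0+5·3+3·3 = 24
E: 6·1 = 6 | 2·0+5·0+3·2 = 6
L: 6·1 = 6 | 2·0+5·0+3·2 = 6
M: 6·1 = 6 | 2·3+5·0+3·0 = 6
gcd(6,2,5,3) = 1

Coefficients: [6, 2, 5, 3]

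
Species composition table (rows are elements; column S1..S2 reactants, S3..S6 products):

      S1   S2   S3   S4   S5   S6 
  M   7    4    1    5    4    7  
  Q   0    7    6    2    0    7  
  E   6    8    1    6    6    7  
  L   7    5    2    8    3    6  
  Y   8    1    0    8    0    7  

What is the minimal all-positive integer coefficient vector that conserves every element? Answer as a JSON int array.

M: 6·7+5·4 = 62 | 1·1+4·5+5·4+3·7 = 62
Q: 6·0+5·7 = 35 | 1·6+4·2+5·0+3·7 = 35
E: 6·6+5·8 = 76 | 1·1+4·6+5·6+3·7 = 76
L: 6·7+5·5 = 67 | 1·2+4·8+5·3+3·6 = 67
Y: 6·8+5·1 = 53 | 1·0+4·8+5·0+3·7 = 53
gcd(6,5,1,4,5,3) = 1

Coefficients: [6, 5, 1, 4, 5, 3]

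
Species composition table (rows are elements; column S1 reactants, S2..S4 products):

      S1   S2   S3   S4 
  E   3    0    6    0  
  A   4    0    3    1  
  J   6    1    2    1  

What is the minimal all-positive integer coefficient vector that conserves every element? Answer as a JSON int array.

Coefficients: [2, 5, 1, 5]

E: 2·3 = 6 | 5·0+1·6+5·0 = 6
A: 2·4 = 8 | 5·0+1·3+5·1 = 8
J: 2·6 = 12 | 5·1+1·2+5·1 = 12
gcd(2,5,1,5) = 1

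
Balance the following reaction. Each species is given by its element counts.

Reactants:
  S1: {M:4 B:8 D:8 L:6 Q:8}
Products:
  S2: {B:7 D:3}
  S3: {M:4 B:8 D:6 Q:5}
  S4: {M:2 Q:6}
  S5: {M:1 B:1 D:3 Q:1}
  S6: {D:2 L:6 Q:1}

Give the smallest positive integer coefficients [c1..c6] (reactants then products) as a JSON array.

M: 5·4 = 20 | 2·0+3·4+3·2+2·1+5·0 = 20
B: 5·8 = 40 | 2·7+3·8+3·0+2·1+5·0 = 40
D: 5·8 = 40 | 2·3+3·6+3·0+2·3+5·2 = 40
L: 5·6 = 30 | 2·0+3·0+3·0+2·0+5·6 = 30
Q: 5·8 = 40 | 2·0+3·5+3·6+2·1+5·1 = 40
gcd(5,2,3,3,2,5) = 1

Coefficients: [5, 2, 3, 3, 2, 5]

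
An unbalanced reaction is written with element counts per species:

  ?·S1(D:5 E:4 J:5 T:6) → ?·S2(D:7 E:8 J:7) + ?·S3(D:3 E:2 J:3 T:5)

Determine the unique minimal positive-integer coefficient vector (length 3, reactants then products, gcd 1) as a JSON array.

Coefficients: [5, 1, 6]

D: 5·5 = 25 | 1·7+6·3 = 25
E: 5·4 = 20 | 1·8+6·2 = 20
J: 5·5 = 25 | 1·7+6·3 = 25
T: 5·6 = 30 | 1·0+6·5 = 30
gcd(5,1,6) = 1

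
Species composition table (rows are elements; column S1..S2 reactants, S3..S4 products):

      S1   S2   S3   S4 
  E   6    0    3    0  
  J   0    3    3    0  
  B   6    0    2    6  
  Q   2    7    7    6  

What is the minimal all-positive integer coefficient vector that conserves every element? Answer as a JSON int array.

E: 3·6+6·0 = 18 | 6·3+1·0 = 18
J: 3·0+6·3 = 18 | 6·3+1·0 = 18
B: 3·6+6·0 = 18 | 6·2+1·6 = 18
Q: 3·2+6·7 = 48 | 6·7+1·6 = 48
gcd(3,6,6,1) = 1

Coefficients: [3, 6, 6, 1]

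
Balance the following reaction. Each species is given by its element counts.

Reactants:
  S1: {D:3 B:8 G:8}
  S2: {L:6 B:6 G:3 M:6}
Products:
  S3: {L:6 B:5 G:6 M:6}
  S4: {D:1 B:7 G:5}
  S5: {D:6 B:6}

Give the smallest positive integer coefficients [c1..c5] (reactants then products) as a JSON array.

L: 3·0+3·6 = 18 | 3·6+3·0+1·0 = 18
D: 3·3+3·0 = 9 | 3·0+3·1+1·6 = 9
B: 3·8+3·6 = 42 | 3·5+3·7+1·6 = 42
G: 3·8+3·3 = 33 | 3·6+3·5+1·0 = 33
M: 3·0+3·6 = 18 | 3·6+3·0+1·0 = 18
gcd(3,3,3,3,1) = 1

Coefficients: [3, 3, 3, 3, 1]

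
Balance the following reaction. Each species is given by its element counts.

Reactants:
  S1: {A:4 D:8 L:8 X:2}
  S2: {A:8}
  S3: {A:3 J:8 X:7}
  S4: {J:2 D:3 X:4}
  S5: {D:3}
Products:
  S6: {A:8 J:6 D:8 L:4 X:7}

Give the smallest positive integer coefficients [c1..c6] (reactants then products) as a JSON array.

Coefficients: [3, 3, 4, 2, 6, 6]

A: 3·4+3·8+4·3+2·0+6·0 = 48 | 6·8 = 48
J: 3·0+3·0+4·8+2·2+6·0 = 36 | 6·6 = 36
D: 3·8+3·0+4·0+2·3+6·3 = 48 | 6·8 = 48
L: 3·8+3·0+4·0+2·0+6·0 = 24 | 6·4 = 24
X: 3·2+3·0+4·7+2·4+6·0 = 42 | 6·7 = 42
gcd(3,3,4,2,6,6) = 1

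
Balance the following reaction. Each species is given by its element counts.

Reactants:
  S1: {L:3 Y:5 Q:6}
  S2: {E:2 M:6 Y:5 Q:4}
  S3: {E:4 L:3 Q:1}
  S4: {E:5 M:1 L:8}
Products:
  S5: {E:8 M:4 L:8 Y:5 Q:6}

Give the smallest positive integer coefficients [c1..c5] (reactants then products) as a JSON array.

Coefficients: [2, 3, 6, 2, 5]

E: 2·0+3·2+6·4+2·5 = 40 | 5·8 = 40
M: 2·0+3·6+6·0+2·1 = 20 | 5·4 = 20
L: 2·3+3·0+6·3+2·8 = 40 | 5·8 = 40
Y: 2·5+3·5+6·0+2·0 = 25 | 5·5 = 25
Q: 2·6+3·4+6·1+2·0 = 30 | 5·6 = 30
gcd(2,3,6,2,5) = 1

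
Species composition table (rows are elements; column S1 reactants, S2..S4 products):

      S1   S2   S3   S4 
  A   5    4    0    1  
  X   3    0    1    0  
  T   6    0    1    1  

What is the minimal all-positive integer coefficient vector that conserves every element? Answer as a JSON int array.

A: 2·5 = 10 | 1·4+6·0+6·1 = 10
X: 2·3 = 6 | 1·0+6·1+6·0 = 6
T: 2·6 = 12 | 1·0+6·1+6·1 = 12
gcd(2,1,6,6) = 1

Coefficients: [2, 1, 6, 6]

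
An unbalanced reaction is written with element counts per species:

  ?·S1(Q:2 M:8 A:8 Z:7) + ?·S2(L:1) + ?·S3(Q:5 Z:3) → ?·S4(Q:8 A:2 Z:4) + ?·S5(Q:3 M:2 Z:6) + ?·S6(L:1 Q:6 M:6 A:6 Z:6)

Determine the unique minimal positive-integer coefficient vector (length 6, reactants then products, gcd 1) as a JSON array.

L: 1·0+1·1+3·0 = 1 | 1·0+1·0+1·1 = 1
Q: 1·2+1·0+3·5 = 17 | 1·8+1·3+1·6 = 17
M: 1·8+1·0+3·0 = 8 | 1·0+1·2+1·6 = 8
A: 1·8+1·0+3·0 = 8 | 1·2+1·0+1·6 = 8
Z: 1·7+1·0+3·3 = 16 | 1·4+1·6+1·6 = 16
gcd(1,1,3,1,1,1) = 1

Coefficients: [1, 1, 3, 1, 1, 1]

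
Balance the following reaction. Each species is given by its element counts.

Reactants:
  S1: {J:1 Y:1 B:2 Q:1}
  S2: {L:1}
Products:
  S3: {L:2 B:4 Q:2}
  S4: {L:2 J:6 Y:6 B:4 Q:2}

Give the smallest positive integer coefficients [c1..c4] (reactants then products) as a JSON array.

L: 6·0+6·1 = 6 | 2·2+1·2 = 6
J: 6·1+6·0 = 6 | 2·0+1·6 = 6
Y: 6·1+6·0 = 6 | 2·0+1·6 = 6
B: 6·2+6·0 = 12 | 2·4+1·4 = 12
Q: 6·1+6·0 = 6 | 2·2+1·2 = 6
gcd(6,6,2,1) = 1

Coefficients: [6, 6, 2, 1]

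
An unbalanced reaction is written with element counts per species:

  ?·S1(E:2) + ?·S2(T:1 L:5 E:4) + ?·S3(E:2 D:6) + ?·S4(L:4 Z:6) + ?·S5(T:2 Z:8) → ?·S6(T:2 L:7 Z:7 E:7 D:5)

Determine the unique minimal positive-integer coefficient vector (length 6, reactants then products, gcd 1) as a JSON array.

T: 4·0+6·1+5·0+3·0+3·2 = 12 | 6·2 = 12
L: 4·0+6·5+5·0+3·4+3·0 = 42 | 6·7 = 42
Z: 4·0+6·0+5·0+3·6+3·8 = 42 | 6·7 = 42
E: 4·2+6·4+5·2+3·0+3·0 = 42 | 6·7 = 42
D: 4·0+6·0+5·6+3·0+3·0 = 30 | 6·5 = 30
gcd(4,6,5,3,3,6) = 1

Coefficients: [4, 6, 5, 3, 3, 6]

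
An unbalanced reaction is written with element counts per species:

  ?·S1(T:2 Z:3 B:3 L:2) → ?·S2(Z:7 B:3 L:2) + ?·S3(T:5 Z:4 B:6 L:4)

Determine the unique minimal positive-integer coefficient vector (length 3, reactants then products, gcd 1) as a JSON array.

T: 5·2 = 10 | 1·0+2·5 = 10
Z: 5·3 = 15 | 1·7+2·4 = 15
B: 5·3 = 15 | 1·3+2·6 = 15
L: 5·2 = 10 | 1·2+2·4 = 10
gcd(5,1,2) = 1

Coefficients: [5, 1, 2]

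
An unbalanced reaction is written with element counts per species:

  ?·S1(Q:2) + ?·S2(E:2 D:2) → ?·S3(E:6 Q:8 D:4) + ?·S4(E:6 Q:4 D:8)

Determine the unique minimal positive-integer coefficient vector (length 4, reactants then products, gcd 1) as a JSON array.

Coefficients: [6, 6, 1, 1]

E: 6·0+6·2 = 12 | 1·6+1·6 = 12
Q: 6·2+6·0 = 12 | 1·8+1·4 = 12
D: 6·0+6·2 = 12 | 1·4+1·8 = 12
gcd(6,6,1,1) = 1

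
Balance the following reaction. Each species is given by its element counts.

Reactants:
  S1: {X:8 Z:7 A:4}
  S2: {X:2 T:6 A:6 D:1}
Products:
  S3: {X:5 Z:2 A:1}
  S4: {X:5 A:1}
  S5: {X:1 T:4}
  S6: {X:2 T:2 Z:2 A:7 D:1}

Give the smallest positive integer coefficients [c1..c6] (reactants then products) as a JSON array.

Coefficients: [2, 6, 1, 1, 6, 6]

X: 2·8+6·2 = 28 | 1·5+1·5+6·1+6·2 = 28
T: 2·0+6·6 = 36 | 1·0+1·0+6·4+6·2 = 36
Z: 2·7+6·0 = 14 | 1·2+1·0+6·0+6·2 = 14
A: 2·4+6·6 = 44 | 1·1+1·1+6·0+6·7 = 44
D: 2·0+6·1 = 6 | 1·0+1·0+6·0+6·1 = 6
gcd(2,6,1,1,6,6) = 1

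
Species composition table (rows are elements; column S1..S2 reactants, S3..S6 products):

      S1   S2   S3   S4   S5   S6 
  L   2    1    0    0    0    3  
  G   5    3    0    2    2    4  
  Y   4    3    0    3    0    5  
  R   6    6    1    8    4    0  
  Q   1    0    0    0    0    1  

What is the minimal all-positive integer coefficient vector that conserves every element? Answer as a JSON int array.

L: 3·2+3·1 = 9 | 4·0+2·0+4·0+3·3 = 9
G: 3·5+3·3 = 24 | 4·0+2·2+4·2+3·4 = 24
Y: 3·4+3·3 = 21 | 4·0+2·3+4·0+3·5 = 21
R: 3·6+3·6 = 36 | 4·1+2·8+4·4+3·0 = 36
Q: 3·1+3·0 = 3 | 4·0+2·0+4·0+3·1 = 3
gcd(3,3,4,2,4,3) = 1

Coefficients: [3, 3, 4, 2, 4, 3]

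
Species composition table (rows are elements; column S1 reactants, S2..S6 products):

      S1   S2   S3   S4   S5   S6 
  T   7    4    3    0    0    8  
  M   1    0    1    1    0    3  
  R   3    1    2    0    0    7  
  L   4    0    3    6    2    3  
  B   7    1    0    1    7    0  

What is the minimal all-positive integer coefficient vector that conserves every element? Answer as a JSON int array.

Coefficients: [5, 6, 1, 1, 4, 1]

T: 5·7 = 35 | 6·4+1·3+1·0+4·0+1·8 = 35
M: 5·1 = 5 | 6·0+1·1+1·1+4·0+1·3 = 5
R: 5·3 = 15 | 6·1+1·2+1·0+4·0+1·7 = 15
L: 5·4 = 20 | 6·0+1·3+1·6+4·2+1·3 = 20
B: 5·7 = 35 | 6·1+1·0+1·1+4·7+1·0 = 35
gcd(5,6,1,1,4,1) = 1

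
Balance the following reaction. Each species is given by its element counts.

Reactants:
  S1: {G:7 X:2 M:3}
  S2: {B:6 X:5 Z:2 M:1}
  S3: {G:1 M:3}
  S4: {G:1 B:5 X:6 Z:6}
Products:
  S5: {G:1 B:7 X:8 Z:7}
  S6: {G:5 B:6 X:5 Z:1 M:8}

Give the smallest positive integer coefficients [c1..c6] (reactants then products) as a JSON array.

Coefficients: [1, 4, 3, 6, 6, 2]

G: 1·7+4·0+3·1+6·1 = 16 | 6·1+2·5 = 16
B: 1·0+4·6+3·0+6·5 = 54 | 6·7+2·6 = 54
X: 1·2+4·5+3·0+6·6 = 58 | 6·8+2·5 = 58
Z: 1·0+4·2+3·0+6·6 = 44 | 6·7+2·1 = 44
M: 1·3+4·1+3·3+6·0 = 16 | 6·0+2·8 = 16
gcd(1,4,3,6,6,2) = 1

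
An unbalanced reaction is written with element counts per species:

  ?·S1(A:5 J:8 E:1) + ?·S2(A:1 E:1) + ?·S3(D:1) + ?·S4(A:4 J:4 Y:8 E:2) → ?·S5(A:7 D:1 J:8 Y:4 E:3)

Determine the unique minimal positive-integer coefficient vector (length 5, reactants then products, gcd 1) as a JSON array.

Coefficients: [3, 5, 4, 2, 4]

A: 3·5+5·1+4·0+2·4 = 28 | 4·7 = 28
D: 3·0+5·0+4·1+2·0 = 4 | 4·1 = 4
J: 3·8+5·0+4·0+2·4 = 32 | 4·8 = 32
Y: 3·0+5·0+4·0+2·8 = 16 | 4·4 = 16
E: 3·1+5·1+4·0+2·2 = 12 | 4·3 = 12
gcd(3,5,4,2,4) = 1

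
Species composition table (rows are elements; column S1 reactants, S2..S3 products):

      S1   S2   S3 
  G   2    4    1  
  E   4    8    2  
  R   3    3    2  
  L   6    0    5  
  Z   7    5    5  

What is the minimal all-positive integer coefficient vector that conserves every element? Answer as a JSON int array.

Coefficients: [5, 1, 6]

G: 5·2 = 10 | 1·4+6·1 = 10
E: 5·4 = 20 | 1·8+6·2 = 20
R: 5·3 = 15 | 1·3+6·2 = 15
L: 5·6 = 30 | 1·0+6·5 = 30
Z: 5·7 = 35 | 1·5+6·5 = 35
gcd(5,1,6) = 1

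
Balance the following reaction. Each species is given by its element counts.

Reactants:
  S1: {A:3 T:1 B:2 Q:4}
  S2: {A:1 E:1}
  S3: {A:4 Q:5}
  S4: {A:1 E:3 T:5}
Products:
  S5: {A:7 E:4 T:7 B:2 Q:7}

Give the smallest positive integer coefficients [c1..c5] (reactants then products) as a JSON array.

Coefficients: [5, 2, 3, 6, 5]

A: 5·3+2·1+3·4+6·1 = 35 | 5·7 = 35
E: 5·0+2·1+3·0+6·3 = 20 | 5·4 = 20
T: 5·1+2·0+3·0+6·5 = 35 | 5·7 = 35
B: 5·2+2·0+3·0+6·0 = 10 | 5·2 = 10
Q: 5·4+2·0+3·5+6·0 = 35 | 5·7 = 35
gcd(5,2,3,6,5) = 1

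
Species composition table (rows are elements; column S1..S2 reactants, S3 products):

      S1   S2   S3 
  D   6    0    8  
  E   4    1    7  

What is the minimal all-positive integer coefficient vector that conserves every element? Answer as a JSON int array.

D: 4·6+5·0 = 24 | 3·8 = 24
E: 4·4+5·1 = 21 | 3·7 = 21
gcd(4,5,3) = 1

Coefficients: [4, 5, 3]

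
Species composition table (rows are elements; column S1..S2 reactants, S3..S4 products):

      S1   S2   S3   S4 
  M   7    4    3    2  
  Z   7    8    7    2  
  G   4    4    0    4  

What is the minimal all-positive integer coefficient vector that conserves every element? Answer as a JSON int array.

M: 1·7+5·4 = 27 | 5·3+6·2 = 27
Z: 1·7+5·8 = 47 | 5·7+6·2 = 47
G: 1·4+5·4 = 24 | 5·0+6·4 = 24
gcd(1,5,5,6) = 1

Coefficients: [1, 5, 5, 6]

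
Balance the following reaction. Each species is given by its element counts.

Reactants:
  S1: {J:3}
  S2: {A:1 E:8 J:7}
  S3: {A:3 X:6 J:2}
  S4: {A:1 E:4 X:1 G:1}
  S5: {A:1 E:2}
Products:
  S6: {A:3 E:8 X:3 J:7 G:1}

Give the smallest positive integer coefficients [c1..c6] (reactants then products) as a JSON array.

Coefficients: [4, 1, 1, 3, 2, 3]

A: 4·0+1·1+1·3+3·1+2·1 = 9 | 3·3 = 9
E: 4·0+1·8+1·0+3·4+2·2 = 24 | 3·8 = 24
X: 4·0+1·0+1·6+3·1+2·0 = 9 | 3·3 = 9
J: 4·3+1·7+1·2+3·0+2·0 = 21 | 3·7 = 21
G: 4·0+1·0+1·0+3·1+2·0 = 3 | 3·1 = 3
gcd(4,1,1,3,2,3) = 1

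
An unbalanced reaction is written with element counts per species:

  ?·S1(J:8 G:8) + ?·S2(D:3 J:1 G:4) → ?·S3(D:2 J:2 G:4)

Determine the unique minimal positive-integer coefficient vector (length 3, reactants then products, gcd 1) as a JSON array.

Coefficients: [1, 4, 6]

D: 1·0+4·3 = 12 | 6·2 = 12
J: 1·8+4·1 = 12 | 6·2 = 12
G: 1·8+4·4 = 24 | 6·4 = 24
gcd(1,4,6) = 1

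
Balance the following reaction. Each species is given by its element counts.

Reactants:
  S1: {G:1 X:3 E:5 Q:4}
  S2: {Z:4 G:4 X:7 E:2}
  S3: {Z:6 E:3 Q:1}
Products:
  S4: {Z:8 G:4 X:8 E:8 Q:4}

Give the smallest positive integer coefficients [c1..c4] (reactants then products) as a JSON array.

Z: 4·0+4·4+4·6 = 40 | 5·8 = 40
G: 4·1+4·4+4·0 = 20 | 5·4 = 20
X: 4·3+4·7+4·0 = 40 | 5·8 = 40
E: 4·5+4·2+4·3 = 40 | 5·8 = 40
Q: 4·4+4·0+4·1 = 20 | 5·4 = 20
gcd(4,4,4,5) = 1

Coefficients: [4, 4, 4, 5]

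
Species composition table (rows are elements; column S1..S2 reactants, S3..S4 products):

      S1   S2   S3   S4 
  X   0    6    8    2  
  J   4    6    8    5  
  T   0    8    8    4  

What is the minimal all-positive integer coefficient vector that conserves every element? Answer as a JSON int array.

X: 3·0+4·6 = 24 | 2·8+4·2 = 24
J: 3·4+4·6 = 36 | 2·8+4·5 = 36
T: 3·0+4·8 = 32 | 2·8+4·4 = 32
gcd(3,4,2,4) = 1

Coefficients: [3, 4, 2, 4]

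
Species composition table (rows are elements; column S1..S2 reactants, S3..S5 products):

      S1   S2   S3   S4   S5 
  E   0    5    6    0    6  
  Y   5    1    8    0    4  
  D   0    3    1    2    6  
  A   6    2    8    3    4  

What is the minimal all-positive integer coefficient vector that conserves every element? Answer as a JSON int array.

Coefficients: [6, 6, 4, 4, 1]

E: 6·0+6·5 = 30 | 4·6+4·0+1·6 = 30
Y: 6·5+6·1 = 36 | 4·8+4·0+1·4 = 36
D: 6·0+6·3 = 18 | 4·1+4·2+1·6 = 18
A: 6·6+6·2 = 48 | 4·8+4·3+1·4 = 48
gcd(6,6,4,4,1) = 1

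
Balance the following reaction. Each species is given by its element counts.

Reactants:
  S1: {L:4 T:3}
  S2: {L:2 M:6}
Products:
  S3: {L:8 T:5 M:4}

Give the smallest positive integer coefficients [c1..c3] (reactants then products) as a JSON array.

L: 5·4+2·2 = 24 | 3·8 = 24
T: 5·3+2·0 = 15 | 3·5 = 15
M: 5·0+2·6 = 12 | 3·4 = 12
gcd(5,2,3) = 1

Coefficients: [5, 2, 3]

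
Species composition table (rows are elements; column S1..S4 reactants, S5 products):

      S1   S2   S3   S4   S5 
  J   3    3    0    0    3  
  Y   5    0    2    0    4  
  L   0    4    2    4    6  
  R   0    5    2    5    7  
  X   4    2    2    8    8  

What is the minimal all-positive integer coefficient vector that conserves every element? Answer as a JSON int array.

J: 2·3+3·3+5·0+2·0 = 15 | 5·3 = 15
Y: 2·5+3·0+5·2+2·0 = 20 | 5·4 = 20
L: 2·0+3·4+5·2+2·4 = 30 | 5·6 = 30
R: 2·0+3·5+5·2+2·5 = 35 | 5·7 = 35
X: 2·4+3·2+5·2+2·8 = 40 | 5·8 = 40
gcd(2,3,5,2,5) = 1

Coefficients: [2, 3, 5, 2, 5]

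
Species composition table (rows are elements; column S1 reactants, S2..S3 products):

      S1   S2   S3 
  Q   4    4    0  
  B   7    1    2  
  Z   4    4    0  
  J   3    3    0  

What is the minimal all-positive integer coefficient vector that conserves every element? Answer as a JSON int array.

Coefficients: [1, 1, 3]

Q: 1·4 = 4 | 1·4+3·0 = 4
B: 1·7 = 7 | 1·1+3·2 = 7
Z: 1·4 = 4 | 1·4+3·0 = 4
J: 1·3 = 3 | 1·3+3·0 = 3
gcd(1,1,3) = 1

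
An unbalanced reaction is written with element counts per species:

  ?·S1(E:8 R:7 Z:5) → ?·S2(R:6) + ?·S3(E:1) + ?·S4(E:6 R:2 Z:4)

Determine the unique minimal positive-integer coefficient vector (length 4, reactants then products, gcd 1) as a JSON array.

Coefficients: [4, 3, 2, 5]

E: 4·8 = 32 | 3·0+2·1+5·6 = 32
R: 4·7 = 28 | 3·6+2·0+5·2 = 28
Z: 4·5 = 20 | 3·0+2·0+5·4 = 20
gcd(4,3,2,5) = 1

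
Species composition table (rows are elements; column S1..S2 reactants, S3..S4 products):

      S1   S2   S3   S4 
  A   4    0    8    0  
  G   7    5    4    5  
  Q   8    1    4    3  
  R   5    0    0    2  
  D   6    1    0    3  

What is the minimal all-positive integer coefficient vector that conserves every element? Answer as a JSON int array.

Coefficients: [2, 3, 1, 5]

A: 2·4+3·0 = 8 | 1·8+5·0 = 8
G: 2·7+3·5 = 29 | 1·4+5·5 = 29
Q: 2·8+3·1 = 19 | 1·4+5·3 = 19
R: 2·5+3·0 = 10 | 1·0+5·2 = 10
D: 2·6+3·1 = 15 | 1·0+5·3 = 15
gcd(2,3,1,5) = 1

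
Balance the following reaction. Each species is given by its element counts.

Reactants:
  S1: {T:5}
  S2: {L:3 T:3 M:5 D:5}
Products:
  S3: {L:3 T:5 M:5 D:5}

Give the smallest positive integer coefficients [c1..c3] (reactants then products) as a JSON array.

Coefficients: [2, 5, 5]

L: 2·0+5·3 = 15 | 5·3 = 15
T: 2·5+5·3 = 25 | 5·5 = 25
M: 2·0+5·5 = 25 | 5·5 = 25
D: 2·0+5·5 = 25 | 5·5 = 25
gcd(2,5,5) = 1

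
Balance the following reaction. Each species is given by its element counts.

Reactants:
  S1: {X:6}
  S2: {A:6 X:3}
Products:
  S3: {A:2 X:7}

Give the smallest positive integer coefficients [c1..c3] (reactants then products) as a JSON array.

Coefficients: [3, 1, 3]

A: 3·0+1·6 = 6 | 3·2 = 6
X: 3·6+1·3 = 21 | 3·7 = 21
gcd(3,1,3) = 1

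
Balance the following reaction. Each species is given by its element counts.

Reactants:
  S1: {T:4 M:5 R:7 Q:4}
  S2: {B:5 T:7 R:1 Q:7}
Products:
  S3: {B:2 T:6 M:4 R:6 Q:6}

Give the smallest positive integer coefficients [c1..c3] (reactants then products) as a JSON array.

B: 4·0+2·5 = 10 | 5·2 = 10
T: 4·4+2·7 = 30 | 5·6 = 30
M: 4·5+2·0 = 20 | 5·4 = 20
R: 4·7+2·1 = 30 | 5·6 = 30
Q: 4·4+2·7 = 30 | 5·6 = 30
gcd(4,2,5) = 1

Coefficients: [4, 2, 5]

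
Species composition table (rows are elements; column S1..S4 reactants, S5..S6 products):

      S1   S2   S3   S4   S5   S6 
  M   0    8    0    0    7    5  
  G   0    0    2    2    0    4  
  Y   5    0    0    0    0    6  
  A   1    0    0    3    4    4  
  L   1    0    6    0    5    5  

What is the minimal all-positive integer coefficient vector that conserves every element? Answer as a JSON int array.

M: 6·0+4·8+4·0+6·0 = 32 | 1·7+5·5 = 32
G: 6·0+4·0+4·2+6·2 = 20 | 1·0+5·4 = 20
Y: 6·5+4·0+4·0+6·0 = 30 | 1·0+5·6 = 30
A: 6·1+4·0+4·0+6·3 = 24 | 1·4+5·4 = 24
L: 6·1+4·0+4·6+6·0 = 30 | 1·5+5·5 = 30
gcd(6,4,4,6,1,5) = 1

Coefficients: [6, 4, 4, 6, 1, 5]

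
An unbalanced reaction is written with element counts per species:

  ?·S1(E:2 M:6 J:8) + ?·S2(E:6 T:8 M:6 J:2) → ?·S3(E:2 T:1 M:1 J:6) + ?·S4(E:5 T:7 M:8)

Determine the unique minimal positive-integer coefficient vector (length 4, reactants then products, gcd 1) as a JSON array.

Coefficients: [1, 2, 2, 2]

E: 1·2+2·6 = 14 | 2·2+2·5 = 14
T: 1·0+2·8 = 16 | 2·1+2·7 = 16
M: 1·6+2·6 = 18 | 2·1+2·8 = 18
J: 1·8+2·2 = 12 | 2·6+2·0 = 12
gcd(1,2,2,2) = 1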